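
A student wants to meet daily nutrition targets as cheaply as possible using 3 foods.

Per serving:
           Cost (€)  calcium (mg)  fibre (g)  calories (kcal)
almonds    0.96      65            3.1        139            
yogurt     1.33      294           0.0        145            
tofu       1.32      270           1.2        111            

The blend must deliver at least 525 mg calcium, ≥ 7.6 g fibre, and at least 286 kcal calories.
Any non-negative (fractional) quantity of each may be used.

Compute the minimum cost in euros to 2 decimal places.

€3.77

Let x1 = servings of almonds, x2 = servings of yogurt, x3 = servings of tofu.
min 0.96x1 + 1.33x2 + 1.32x3 s.t.:
  65x1 + 294x2 + 270x3 ≥ 525   (calcium)
  3.1x1 + 1.2x3 ≥ 7.6   (fibre)
  139x1 + 145x2 + 111x3 ≥ 286   (calories)
  x1, x2, x3 ≥ 0.
The minimum-cost mix takes nothing from yogurt — only almonds, tofu. The calcium and fibre requirements are met with equality.
Solving gives x1 = 1.874, x3 = 1.493.
Cost = 0.96·1.874 + 1.32·1.493 = 3.7698.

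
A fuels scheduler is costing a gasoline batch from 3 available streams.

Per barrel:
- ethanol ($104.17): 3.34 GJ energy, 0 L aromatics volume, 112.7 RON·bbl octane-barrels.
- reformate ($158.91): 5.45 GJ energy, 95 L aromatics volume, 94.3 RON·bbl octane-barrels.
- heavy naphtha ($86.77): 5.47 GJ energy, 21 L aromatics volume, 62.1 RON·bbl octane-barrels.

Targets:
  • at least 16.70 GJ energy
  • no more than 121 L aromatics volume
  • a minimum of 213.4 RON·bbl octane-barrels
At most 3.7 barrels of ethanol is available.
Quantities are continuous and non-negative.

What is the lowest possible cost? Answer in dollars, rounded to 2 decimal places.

$281.21

Set it up as a linear program. Let x1 = barrels of ethanol, x2 = barrels of reformate, x3 = barrels of heavy naphtha.
min 104.17x1 + 158.91x2 + 86.77x3 subject to:
  3.34x1 + 5.45x2 + 5.47x3 ≥ 16.7   (energy)
  95x2 + 21x3 ≤ 121   (aromatics volume)
  112.7x1 + 94.3x2 + 62.1x3 ≥ 213.4   (octane-barrels)
  x1 ≤ 3.7
  x1, x2, x3 ≥ 0.
The cheapest feasible vertex uses only ethanol, heavy naphtha; reformate is not used. There the energy and octane-barrels constraints are tight.
So ethanol = 0.318363 barrels, heavy naphtha = 2.85862 barrels.
Objective = 104.17·0.318363 + 86.77·2.85862 = 281.2063.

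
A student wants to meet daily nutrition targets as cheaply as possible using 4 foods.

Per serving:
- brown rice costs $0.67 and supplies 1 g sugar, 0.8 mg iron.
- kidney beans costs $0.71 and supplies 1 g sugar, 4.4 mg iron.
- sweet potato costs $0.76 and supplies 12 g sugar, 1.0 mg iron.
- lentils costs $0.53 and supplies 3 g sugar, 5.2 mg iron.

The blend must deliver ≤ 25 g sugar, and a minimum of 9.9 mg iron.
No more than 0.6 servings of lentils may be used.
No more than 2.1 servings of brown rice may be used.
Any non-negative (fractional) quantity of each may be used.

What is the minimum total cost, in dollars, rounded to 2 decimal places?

Let x1 = servings of brown rice, x2 = servings of kidney beans, x3 = servings of sweet potato, x4 = servings of lentils.
Minimise 0.67x1 + 0.71x2 + 0.76x3 + 0.53x4 with:
  1x1 + 1x2 + 12x3 + 3x4 ≤ 25   (sugar)
  0.8x1 + 4.4x2 + 1x3 + 5.2x4 ≥ 9.9   (iron)
  x4 ≤ 0.6
  x1 ≤ 2.1
  x1, x2, x3, x4 ≥ 0.
The minimum-cost mix takes nothing from brown rice, sweet potato — only kidney beans, lentils. Binding constraints: iron and the lentils cap.
Optimal quantities: kidney beans = 1.541 servings, lentils = 0.6 servings.
Objective = 0.71·1.541 + 0.53·0.6 = 1.4121.

$1.41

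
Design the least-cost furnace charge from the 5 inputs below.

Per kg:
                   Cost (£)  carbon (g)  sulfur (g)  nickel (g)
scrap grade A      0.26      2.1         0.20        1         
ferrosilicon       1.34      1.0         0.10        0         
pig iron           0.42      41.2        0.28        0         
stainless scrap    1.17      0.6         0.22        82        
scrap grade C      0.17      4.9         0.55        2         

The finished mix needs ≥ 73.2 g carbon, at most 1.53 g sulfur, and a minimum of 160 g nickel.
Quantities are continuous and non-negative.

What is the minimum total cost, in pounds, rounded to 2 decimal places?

Let x1 = kg of scrap grade A, x2 = kg of ferrosilicon, x3 = kg of pig iron, x4 = kg of stainless scrap, x5 = kg of scrap grade C.
Minimize 0.26x1 + 1.34x2 + 0.42x3 + 1.17x4 + 0.17x5 subject to:
  2.1x1 + 1x2 + 41.2x3 + 0.6x4 + 4.9x5 ≥ 73.2   (carbon)
  0.2x1 + 0.1x2 + 0.28x3 + 0.22x4 + 0.55x5 ≤ 1.53   (sulfur)
  1x1 + 82x4 + 2x5 ≥ 160   (nickel)
  x1, x2, x3, x4, x5 ≥ 0.
The cheapest feasible vertex uses only pig iron, stainless scrap; scrap grade A, ferrosilicon, scrap grade C are not used. Binding constraints: carbon and nickel.
So pig iron = 1.748 kg, stainless scrap = 1.951 kg.
Hence cost = 0.42·1.748 + 1.17·1.951 = £3.0168.

£3.02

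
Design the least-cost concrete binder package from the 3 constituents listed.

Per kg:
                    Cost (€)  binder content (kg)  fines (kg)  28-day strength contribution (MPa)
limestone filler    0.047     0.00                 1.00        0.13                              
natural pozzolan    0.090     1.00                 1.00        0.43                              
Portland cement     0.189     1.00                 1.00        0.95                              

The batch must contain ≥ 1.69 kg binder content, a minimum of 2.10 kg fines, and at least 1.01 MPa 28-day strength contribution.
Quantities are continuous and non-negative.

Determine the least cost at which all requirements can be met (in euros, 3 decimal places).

€0.209

This is a linear program. Let x1 = kg of limestone filler, x2 = kg of natural pozzolan, x3 = kg of Portland cement.
Minimize 0.047x1 + 0.09x2 + 0.189x3 with:
  1x2 + 1x3 ≥ 1.69   (binder content)
  1x1 + 1x2 + 1x3 ≥ 2.1   (fines)
  0.13x1 + 0.43x2 + 0.95x3 ≥ 1.01   (28-day strength contribution)
  x1, x2, x3 ≥ 0.
The cheapest feasible vertex uses only natural pozzolan, Portland cement; limestone filler is not used. Binding constraints: fines and 28-day strength contribution.
That vertex is x2 = 1.894, x3 = 0.2058.
Total cost: 0.09·1.894 + 0.189·0.2058 = 0.20936.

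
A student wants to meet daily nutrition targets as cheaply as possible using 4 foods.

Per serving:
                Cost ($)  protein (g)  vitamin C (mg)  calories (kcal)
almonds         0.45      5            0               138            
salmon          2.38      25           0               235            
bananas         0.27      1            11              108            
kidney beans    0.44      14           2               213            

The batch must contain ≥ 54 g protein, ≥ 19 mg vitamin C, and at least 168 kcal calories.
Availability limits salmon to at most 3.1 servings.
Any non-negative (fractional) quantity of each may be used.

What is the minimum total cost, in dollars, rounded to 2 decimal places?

Let x1 = servings of almonds, x2 = servings of salmon, x3 = servings of bananas, x4 = servings of kidney beans.
min 0.45x1 + 2.38x2 + 0.27x3 + 0.44x4 s.t.:
  5x1 + 25x2 + 1x3 + 14x4 ≥ 54   (protein)
  11x3 + 2x4 ≥ 19   (vitamin C)
  138x1 + 235x2 + 108x3 + 213x4 ≥ 168   (calories)
  x2 ≤ 3.1
  x1, x2, x3, x4 ≥ 0.
The optimal basis is {bananas, kidney beans}; almonds, salmon drop out. The protein and vitamin C requirements are met with equality.
Solving gives x3 = 1.039, x4 = 3.783.
Objective = 0.27·1.039 + 0.44·3.783 = 1.9451.

$1.95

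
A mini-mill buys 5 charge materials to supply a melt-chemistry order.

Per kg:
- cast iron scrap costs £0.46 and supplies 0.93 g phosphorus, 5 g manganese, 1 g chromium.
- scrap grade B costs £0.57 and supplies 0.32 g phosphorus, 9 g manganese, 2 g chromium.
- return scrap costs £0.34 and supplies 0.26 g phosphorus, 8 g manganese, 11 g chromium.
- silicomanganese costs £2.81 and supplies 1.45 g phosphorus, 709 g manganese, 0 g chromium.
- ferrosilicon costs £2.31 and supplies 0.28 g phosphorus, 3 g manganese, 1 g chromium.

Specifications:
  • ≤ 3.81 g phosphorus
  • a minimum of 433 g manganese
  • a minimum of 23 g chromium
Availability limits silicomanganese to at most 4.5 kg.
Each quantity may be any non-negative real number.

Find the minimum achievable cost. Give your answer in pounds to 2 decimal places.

£2.36

This is a linear program. Let x1 = kg of cast iron scrap, x2 = kg of scrap grade B, x3 = kg of return scrap, x4 = kg of silicomanganese, x5 = kg of ferrosilicon.
Minimize 0.46x1 + 0.57x2 + 0.34x3 + 2.81x4 + 2.31x5 subject to:
  0.93x1 + 0.32x2 + 0.26x3 + 1.45x4 + 0.28x5 ≤ 3.81   (phosphorus)
  5x1 + 9x2 + 8x3 + 709x4 + 3x5 ≥ 433   (manganese)
  1x1 + 2x2 + 11x3 + 1x5 ≥ 23   (chromium)
  x4 ≤ 4.5
  x1, x2, x3, x4, x5 ≥ 0.
The optimal basis is {return scrap, silicomanganese}; cast iron scrap, scrap grade B, ferrosilicon drop out. The manganese and chromium requirements are met with equality.
Optimal quantities: return scrap = 2.091 kg, silicomanganese = 0.5871 kg.
Total cost: 0.34·2.091 + 2.81·0.5871 = 2.3607.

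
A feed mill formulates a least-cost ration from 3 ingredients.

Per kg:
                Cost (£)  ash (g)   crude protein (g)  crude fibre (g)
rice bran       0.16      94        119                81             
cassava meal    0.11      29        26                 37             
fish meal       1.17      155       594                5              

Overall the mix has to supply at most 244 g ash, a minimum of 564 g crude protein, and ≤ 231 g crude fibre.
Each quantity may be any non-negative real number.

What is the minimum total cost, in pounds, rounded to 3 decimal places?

Let x1 = kg of rice bran, x2 = kg of cassava meal, x3 = kg of fish meal.
Minimise 0.16x1 + 0.11x2 + 1.17x3 with:
  94x1 + 29x2 + 155x3 ≤ 244   (ash)
  119x1 + 26x2 + 594x3 ≥ 564   (crude protein)
  81x1 + 37x2 + 5x3 ≤ 231   (crude fibre)
  x1, x2, x3 ≥ 0.
The cheapest feasible vertex uses only rice bran, fish meal; cassava meal is not used. There the ash and crude protein constraints are tight.
That vertex is x1 = 1.538, x3 = 0.6413.
Total cost: 0.16·1.538 + 1.17·0.6413 = 0.99640.

£0.996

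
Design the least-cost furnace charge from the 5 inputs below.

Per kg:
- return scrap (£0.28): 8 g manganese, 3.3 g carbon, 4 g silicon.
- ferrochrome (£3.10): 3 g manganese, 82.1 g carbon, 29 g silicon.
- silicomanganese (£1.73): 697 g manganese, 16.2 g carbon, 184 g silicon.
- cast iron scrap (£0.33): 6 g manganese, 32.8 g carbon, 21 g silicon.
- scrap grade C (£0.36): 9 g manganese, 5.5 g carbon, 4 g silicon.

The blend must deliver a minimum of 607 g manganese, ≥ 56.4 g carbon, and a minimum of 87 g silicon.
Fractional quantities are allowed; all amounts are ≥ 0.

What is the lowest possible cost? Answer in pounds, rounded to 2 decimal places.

£1.91

Let x1 = kg of return scrap, x2 = kg of ferrochrome, x3 = kg of silicomanganese, x4 = kg of cast iron scrap, x5 = kg of scrap grade C.
Minimize 0.28x1 + 3.1x2 + 1.73x3 + 0.33x4 + 0.36x5 subject to:
  8x1 + 3x2 + 697x3 + 6x4 + 9x5 ≥ 607   (manganese)
  3.3x1 + 82.1x2 + 16.2x3 + 32.8x4 + 5.5x5 ≥ 56.4   (carbon)
  4x1 + 29x2 + 184x3 + 21x4 + 4x5 ≥ 87   (silicon)
  x1, x2, x3, x4, x5 ≥ 0.
The minimum-cost mix takes nothing from return scrap, ferrochrome, scrap grade C — only silicomanganese, cast iron scrap. Binding constraints: manganese and carbon.
Solving gives x3 = 0.8597, x4 = 1.295.
Cost = 1.73·0.8597 + 0.33·1.295 = 1.9146.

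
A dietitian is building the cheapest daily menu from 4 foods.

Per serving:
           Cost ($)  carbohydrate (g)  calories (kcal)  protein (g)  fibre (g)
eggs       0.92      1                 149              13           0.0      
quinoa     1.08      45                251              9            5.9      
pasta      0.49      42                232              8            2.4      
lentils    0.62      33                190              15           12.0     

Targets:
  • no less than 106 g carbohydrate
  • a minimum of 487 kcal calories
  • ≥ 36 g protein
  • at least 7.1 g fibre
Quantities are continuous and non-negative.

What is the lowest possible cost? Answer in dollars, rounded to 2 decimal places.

Let x1 = servings of eggs, x2 = servings of quinoa, x3 = servings of pasta, x4 = servings of lentils.
Minimise 0.92x1 + 1.08x2 + 0.49x3 + 0.62x4 with:
  1x1 + 45x2 + 42x3 + 33x4 ≥ 106   (carbohydrate)
  149x1 + 251x2 + 232x3 + 190x4 ≥ 487   (calories)
  13x1 + 9x2 + 8x3 + 15x4 ≥ 36   (protein)
  5.9x2 + 2.4x3 + 12x4 ≥ 7.1   (fibre)
  x1, x2, x3, x4 ≥ 0.
At the optimum only pasta, lentils are positive (eggs, quinoa = 0). Binding constraints: carbohydrate and protein.
That vertex is x3 = 1.098, x4 = 1.814.
Cost = 0.49·1.098 + 0.62·1.814 = 1.6627.

$1.66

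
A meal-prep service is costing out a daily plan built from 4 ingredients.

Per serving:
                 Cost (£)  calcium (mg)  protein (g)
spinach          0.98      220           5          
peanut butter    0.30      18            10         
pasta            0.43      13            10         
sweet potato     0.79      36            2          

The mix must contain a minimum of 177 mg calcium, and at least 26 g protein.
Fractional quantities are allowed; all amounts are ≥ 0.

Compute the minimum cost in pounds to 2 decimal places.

£1.29

Let x1 = servings of spinach, x2 = servings of peanut butter, x3 = servings of pasta, x4 = servings of sweet potato.
Minimise 0.98x1 + 0.3x2 + 0.43x3 + 0.79x4 with:
  220x1 + 18x2 + 13x3 + 36x4 ≥ 177   (calcium)
  5x1 + 10x2 + 10x3 + 2x4 ≥ 26   (protein)
  x1, x2, x3, x4 ≥ 0.
The minimum-cost mix takes nothing from pasta, sweet potato — only spinach, peanut butter. There the calcium and protein constraints are tight.
Solving gives x1 = 0.6171, x2 = 2.291.
Cost = 0.98·0.6171 + 0.3·2.291 = 1.2921.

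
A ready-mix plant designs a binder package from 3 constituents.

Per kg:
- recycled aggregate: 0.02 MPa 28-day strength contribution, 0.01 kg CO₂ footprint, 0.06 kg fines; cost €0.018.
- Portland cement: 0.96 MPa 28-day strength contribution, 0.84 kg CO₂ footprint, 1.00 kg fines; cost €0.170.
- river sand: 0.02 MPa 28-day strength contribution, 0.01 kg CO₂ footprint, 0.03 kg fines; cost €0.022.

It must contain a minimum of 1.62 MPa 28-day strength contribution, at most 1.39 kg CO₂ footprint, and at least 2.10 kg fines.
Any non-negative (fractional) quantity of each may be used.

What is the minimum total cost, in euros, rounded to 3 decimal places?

This is a linear program. Let x1 = kg of recycled aggregate, x2 = kg of Portland cement, x3 = kg of river sand.
Minimise 0.018x1 + 0.17x2 + 0.022x3 with:
  0.02x1 + 0.96x2 + 0.02x3 ≥ 1.62   (28-day strength contribution)
  0.01x1 + 0.84x2 + 0.01x3 ≤ 1.39   (CO₂ footprint)
  0.06x1 + 1x2 + 0.03x3 ≥ 2.1   (fines)
  x1, x2, x3 ≥ 0.
The cheapest feasible vertex uses only recycled aggregate, Portland cement; river sand is not used. There the CO₂ footprint and fines constraints are tight.
Optimal quantities: recycled aggregate = 9.257 kg, Portland cement = 1.545 kg.
Objective = 0.018·9.257 + 0.17·1.545 = 0.42928.

€0.429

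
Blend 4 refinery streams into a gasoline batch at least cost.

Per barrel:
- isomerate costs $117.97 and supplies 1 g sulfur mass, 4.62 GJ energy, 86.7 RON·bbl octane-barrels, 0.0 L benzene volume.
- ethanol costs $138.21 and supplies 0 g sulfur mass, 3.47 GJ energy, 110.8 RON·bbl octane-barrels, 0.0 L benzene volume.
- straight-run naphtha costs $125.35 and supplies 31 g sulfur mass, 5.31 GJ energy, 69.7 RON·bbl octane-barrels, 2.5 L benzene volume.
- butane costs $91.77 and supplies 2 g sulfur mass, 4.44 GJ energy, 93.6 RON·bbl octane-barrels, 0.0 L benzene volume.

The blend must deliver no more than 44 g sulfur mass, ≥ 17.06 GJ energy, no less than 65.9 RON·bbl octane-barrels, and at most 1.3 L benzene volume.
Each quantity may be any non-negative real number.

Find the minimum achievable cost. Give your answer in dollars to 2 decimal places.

This is a linear program. Let x1 = barrels of isomerate, x2 = barrels of ethanol, x3 = barrels of straight-run naphtha, x4 = barrels of butane.
Minimise 117.97x1 + 138.21x2 + 125.35x3 + 91.77x4 subject to:
  1x1 + 31x3 + 2x4 ≤ 44   (sulfur mass)
  4.62x1 + 3.47x2 + 5.31x3 + 4.44x4 ≥ 17.06   (energy)
  86.7x1 + 110.8x2 + 69.7x3 + 93.6x4 ≥ 65.9   (octane-barrels)
  2.5x3 ≤ 1.3   (benzene volume)
  x1, x2, x3, x4 ≥ 0.
The minimum-cost mix takes nothing from isomerate, ethanol, straight-run naphtha — only butane. The energy requirement is met with equality.
Optimal quantities: butane = 3.8423 barrels.
Cost = 91.77·3.8423 = 352.6079.

$352.61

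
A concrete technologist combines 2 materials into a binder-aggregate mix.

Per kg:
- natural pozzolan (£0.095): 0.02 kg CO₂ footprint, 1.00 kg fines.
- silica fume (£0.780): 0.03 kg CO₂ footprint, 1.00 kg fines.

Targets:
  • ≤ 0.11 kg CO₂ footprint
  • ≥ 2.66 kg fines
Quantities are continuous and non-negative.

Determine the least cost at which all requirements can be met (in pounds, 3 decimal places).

£0.253

Let x1 = kg of natural pozzolan, x2 = kg of silica fume.
Minimize 0.095x1 + 0.78x2 with:
  0.02x1 + 0.03x2 ≤ 0.11   (CO₂ footprint)
  1x1 + 1x2 ≥ 2.66   (fines)
  x1, x2 ≥ 0.
At the optimum only natural pozzolan is positive (silica fume = 0). The fines requirement is met with equality.
Optimal quantities: natural pozzolan = 2.66 kg.
Cost = 0.095·2.66 = 0.25270.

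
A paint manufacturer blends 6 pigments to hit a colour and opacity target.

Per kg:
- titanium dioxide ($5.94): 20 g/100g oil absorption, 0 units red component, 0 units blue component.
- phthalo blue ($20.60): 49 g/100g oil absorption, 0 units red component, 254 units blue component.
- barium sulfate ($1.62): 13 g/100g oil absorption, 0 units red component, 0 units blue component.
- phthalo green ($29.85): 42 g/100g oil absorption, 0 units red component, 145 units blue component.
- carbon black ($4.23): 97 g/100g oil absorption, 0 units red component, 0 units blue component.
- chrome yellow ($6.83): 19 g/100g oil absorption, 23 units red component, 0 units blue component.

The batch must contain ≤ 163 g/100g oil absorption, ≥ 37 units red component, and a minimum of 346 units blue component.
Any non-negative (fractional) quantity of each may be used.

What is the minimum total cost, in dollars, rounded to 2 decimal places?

$39.05

Set it up as a linear program. Let x1 = kg of titanium dioxide, x2 = kg of phthalo blue, x3 = kg of barium sulfate, x4 = kg of phthalo green, x5 = kg of carbon black, x6 = kg of chrome yellow.
min 5.94x1 + 20.6x2 + 1.62x3 + 29.85x4 + 4.23x5 + 6.83x6 with:
  20x1 + 49x2 + 13x3 + 42x4 + 97x5 + 19x6 ≤ 163   (oil absorption)
  23x6 ≥ 37   (red component)
  254x2 + 145x4 ≥ 346   (blue component)
  x1, x2, x3, x4, x5, x6 ≥ 0.
At the optimum only phthalo blue, chrome yellow are positive (titanium dioxide, barium sulfate, phthalo green, carbon black = 0). There the red component and blue component constraints are tight.
Solving gives x2 = 1.362, x6 = 1.609.
Hence cost = 20.6·1.362 + 6.83·1.609 = $39.0467.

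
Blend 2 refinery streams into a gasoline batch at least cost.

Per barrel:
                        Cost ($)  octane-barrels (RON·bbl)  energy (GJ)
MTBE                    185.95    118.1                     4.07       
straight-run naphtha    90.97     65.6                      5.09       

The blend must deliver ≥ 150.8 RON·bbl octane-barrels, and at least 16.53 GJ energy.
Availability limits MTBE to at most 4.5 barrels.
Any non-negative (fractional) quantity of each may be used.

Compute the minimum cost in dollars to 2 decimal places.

Let x1 = barrels of MTBE, x2 = barrels of straight-run naphtha.
min 185.95x1 + 90.97x2 subject to:
  118.1x1 + 65.6x2 ≥ 150.8   (octane-barrels)
  4.07x1 + 5.09x2 ≥ 16.53   (energy)
  x1 ≤ 4.5
  x1, x2 ≥ 0.
At the optimum only straight-run naphtha is positive (MTBE = 0). Binding constraint: energy.
Optimal quantities: straight-run naphtha = 3.2475 barrels.
Hence cost = 90.97·3.2475 = $295.4251.

$295.43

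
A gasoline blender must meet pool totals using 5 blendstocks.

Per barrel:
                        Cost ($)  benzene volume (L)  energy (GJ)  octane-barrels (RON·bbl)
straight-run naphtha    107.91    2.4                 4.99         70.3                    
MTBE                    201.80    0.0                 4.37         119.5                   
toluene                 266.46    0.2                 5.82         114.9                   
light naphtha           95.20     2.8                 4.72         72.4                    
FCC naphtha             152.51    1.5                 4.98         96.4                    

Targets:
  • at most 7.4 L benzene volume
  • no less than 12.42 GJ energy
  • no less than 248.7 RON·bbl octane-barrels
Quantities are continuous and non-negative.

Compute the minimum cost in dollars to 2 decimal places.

Let x1 = barrels of straight-run naphtha, x2 = barrels of MTBE, x3 = barrels of toluene, x4 = barrels of light naphtha, x5 = barrels of FCC naphtha.
Minimise 107.91x1 + 201.8x2 + 266.46x3 + 95.2x4 + 152.51x5 subject to:
  2.4x1 + 0.2x3 + 2.8x4 + 1.5x5 ≤ 7.4   (benzene volume)
  4.99x1 + 4.37x2 + 5.82x3 + 4.72x4 + 4.98x5 ≥ 12.42   (energy)
  70.3x1 + 119.5x2 + 114.9x3 + 72.4x4 + 96.4x5 ≥ 248.7   (octane-barrels)
  x1, x2, x3, x4, x5 ≥ 0.
The optimal basis is {MTBE, light naphtha}; straight-run naphtha, toluene, FCC naphtha drop out. Binding constraints: benzene volume and octane-barrels.
Solving gives x2 = 0.47998, x4 = 2.6429.
Hence cost = 201.8·0.47998 + 95.2·2.6429 = $348.4640.

$348.46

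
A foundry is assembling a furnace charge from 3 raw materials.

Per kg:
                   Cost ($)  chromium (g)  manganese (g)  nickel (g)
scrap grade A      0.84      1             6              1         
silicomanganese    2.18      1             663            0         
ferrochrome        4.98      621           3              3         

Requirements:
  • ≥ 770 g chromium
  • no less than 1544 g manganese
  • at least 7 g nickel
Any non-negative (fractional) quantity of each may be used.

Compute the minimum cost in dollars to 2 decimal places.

This is a linear program. Let x1 = kg of scrap grade A, x2 = kg of silicomanganese, x3 = kg of ferrochrome.
min 0.84x1 + 2.18x2 + 4.98x3 with:
  1x1 + 1x2 + 621x3 ≥ 770   (chromium)
  6x1 + 663x2 + 3x3 ≥ 1544   (manganese)
  1x1 + 3x3 ≥ 7   (nickel)
  x1, x2, x3 ≥ 0.
All 3 inputs are positive at the optimum. The chromium, manganese, nickel requirements are met with equality.
Optimal quantities: scrap grade A = 3.307 kg, silicomanganese = 2.293 kg, ferrochrome = 1.231 kg.
Objective = 0.84·3.307 + 2.18·2.293 + 4.98·1.231 = 13.9070.

$13.91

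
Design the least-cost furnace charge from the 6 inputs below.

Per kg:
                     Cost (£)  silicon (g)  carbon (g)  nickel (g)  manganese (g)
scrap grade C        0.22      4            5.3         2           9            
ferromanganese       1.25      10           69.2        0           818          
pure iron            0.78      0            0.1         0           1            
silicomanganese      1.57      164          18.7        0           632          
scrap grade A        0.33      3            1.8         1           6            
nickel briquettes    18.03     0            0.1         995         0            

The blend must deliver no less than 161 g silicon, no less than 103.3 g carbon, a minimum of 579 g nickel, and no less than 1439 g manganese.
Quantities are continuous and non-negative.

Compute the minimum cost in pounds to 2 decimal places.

£13.47

Treat it as an LP. Let x1 = kg of scrap grade C, x2 = kg of ferromanganese, x3 = kg of pure iron, x4 = kg of silicomanganese, x5 = kg of scrap grade A, x6 = kg of nickel briquettes.
min 0.22x1 + 1.25x2 + 0.78x3 + 1.57x4 + 0.33x5 + 18.03x6 subject to:
  4x1 + 10x2 + 164x4 + 3x5 ≥ 161   (silicon)
  5.3x1 + 69.2x2 + 0.1x3 + 18.7x4 + 1.8x5 + 0.1x6 ≥ 103.3   (carbon)
  2x1 + 1x5 + 995x6 ≥ 579   (nickel)
  9x1 + 818x2 + 1x3 + 632x4 + 6x5 ≥ 1439   (manganese)
  x1, x2, x3, x4, x5, x6 ≥ 0.
The cheapest feasible vertex uses only ferromanganese, silicomanganese, nickel briquettes; scrap grade C, pure iron, scrap grade A are not used. There the silicon, carbon, nickel constraints are tight.
So ferromanganese = 1.247 kg, silicomanganese = 0.9057 kg, nickel briquettes = 0.5819 kg.
Cost = 1.25·1.247 + 1.57·0.9057 + 18.03·0.5819 = 13.4724.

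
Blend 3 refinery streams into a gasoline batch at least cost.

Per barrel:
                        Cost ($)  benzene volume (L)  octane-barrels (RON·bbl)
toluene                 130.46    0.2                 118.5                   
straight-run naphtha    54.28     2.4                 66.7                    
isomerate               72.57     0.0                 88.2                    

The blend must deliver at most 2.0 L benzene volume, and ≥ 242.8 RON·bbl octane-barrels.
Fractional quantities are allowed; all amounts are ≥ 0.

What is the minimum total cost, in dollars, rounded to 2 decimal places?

$199.27

This is a linear program. Let x1 = barrels of toluene, x2 = barrels of straight-run naphtha, x3 = barrels of isomerate.
min 130.46x1 + 54.28x2 + 72.57x3 with:
  0.2x1 + 2.4x2 ≤ 2   (benzene volume)
  118.5x1 + 66.7x2 + 88.2x3 ≥ 242.8   (octane-barrels)
  x1, x2, x3 ≥ 0.
At the optimum only straight-run naphtha, isomerate are positive (toluene = 0). Binding constraints: benzene volume and octane-barrels.
That vertex is x2 = 0.83333, x3 = 2.1226.
Objective = 54.28·0.83333 + 72.57·2.1226 = 199.2702.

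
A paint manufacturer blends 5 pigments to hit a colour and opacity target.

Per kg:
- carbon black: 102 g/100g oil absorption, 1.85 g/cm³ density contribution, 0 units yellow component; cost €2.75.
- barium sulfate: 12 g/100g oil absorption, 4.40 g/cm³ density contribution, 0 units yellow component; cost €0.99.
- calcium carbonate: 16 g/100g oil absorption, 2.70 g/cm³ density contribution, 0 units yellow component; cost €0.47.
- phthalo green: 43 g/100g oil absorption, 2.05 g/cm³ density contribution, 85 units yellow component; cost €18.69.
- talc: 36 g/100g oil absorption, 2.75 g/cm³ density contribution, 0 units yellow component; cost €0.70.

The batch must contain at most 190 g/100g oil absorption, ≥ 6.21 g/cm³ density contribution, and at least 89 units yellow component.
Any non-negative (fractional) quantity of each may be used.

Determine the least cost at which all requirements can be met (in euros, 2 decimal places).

€20.28

Let x1 = kg of carbon black, x2 = kg of barium sulfate, x3 = kg of calcium carbonate, x4 = kg of phthalo green, x5 = kg of talc.
Minimize 2.75x1 + 0.99x2 + 0.47x3 + 18.69x4 + 0.7x5 with:
  102x1 + 12x2 + 16x3 + 43x4 + 36x5 ≤ 190   (oil absorption)
  1.85x1 + 4.4x2 + 2.7x3 + 2.05x4 + 2.75x5 ≥ 6.21   (density contribution)
  85x4 ≥ 89   (yellow component)
  x1, x2, x3, x4, x5 ≥ 0.
The minimum-cost mix takes nothing from carbon black, barium sulfate, talc — only calcium carbonate, phthalo green. The density contribution and yellow component requirements are met with equality.
Optimal quantities: calcium carbonate = 1.505 kg, phthalo green = 1.047 kg.
Cost = 0.47·1.505 + 18.69·1.047 = 20.2758.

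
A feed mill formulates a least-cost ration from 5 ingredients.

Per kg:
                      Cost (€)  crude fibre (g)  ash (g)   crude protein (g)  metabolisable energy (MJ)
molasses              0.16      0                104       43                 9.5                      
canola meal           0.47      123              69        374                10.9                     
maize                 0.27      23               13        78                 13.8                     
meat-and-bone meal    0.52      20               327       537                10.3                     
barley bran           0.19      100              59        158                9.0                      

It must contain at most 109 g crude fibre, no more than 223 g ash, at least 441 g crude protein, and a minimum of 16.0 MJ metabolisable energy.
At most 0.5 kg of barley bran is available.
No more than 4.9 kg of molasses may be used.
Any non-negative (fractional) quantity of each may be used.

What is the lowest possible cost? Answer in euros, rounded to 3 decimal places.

Let x1 = kg of molasses, x2 = kg of canola meal, x3 = kg of maize, x4 = kg of meat-and-bone meal, x5 = kg of barley bran.
min 0.16x1 + 0.47x2 + 0.27x3 + 0.52x4 + 0.19x5 with:
  123x2 + 23x3 + 20x4 + 100x5 ≤ 109   (crude fibre)
  104x1 + 69x2 + 13x3 + 327x4 + 59x5 ≤ 223   (ash)
  43x1 + 374x2 + 78x3 + 537x4 + 158x5 ≥ 441   (crude protein)
  9.5x1 + 10.9x2 + 13.8x3 + 10.3x4 + 9x5 ≥ 16   (metabolisable energy)
  x5 ≤ 0.5
  x1 ≤ 4.9
  x1, x2, x3, x4, x5 ≥ 0.
The optimal basis is {canola meal, maize, meat-and-bone meal, barley bran}; molasses drops out. The ash, crude protein, metabolisable energy, the barley bran cap requirements are met with equality.
That vertex is x2 = 0.09549, x3 = 0.3414, x4 = 0.558, x5 = 0.5.
Objective = 0.47·0.09549 + 0.27·0.3414 + 0.52·0.558 + 0.19·0.5 = 0.52222.

€0.522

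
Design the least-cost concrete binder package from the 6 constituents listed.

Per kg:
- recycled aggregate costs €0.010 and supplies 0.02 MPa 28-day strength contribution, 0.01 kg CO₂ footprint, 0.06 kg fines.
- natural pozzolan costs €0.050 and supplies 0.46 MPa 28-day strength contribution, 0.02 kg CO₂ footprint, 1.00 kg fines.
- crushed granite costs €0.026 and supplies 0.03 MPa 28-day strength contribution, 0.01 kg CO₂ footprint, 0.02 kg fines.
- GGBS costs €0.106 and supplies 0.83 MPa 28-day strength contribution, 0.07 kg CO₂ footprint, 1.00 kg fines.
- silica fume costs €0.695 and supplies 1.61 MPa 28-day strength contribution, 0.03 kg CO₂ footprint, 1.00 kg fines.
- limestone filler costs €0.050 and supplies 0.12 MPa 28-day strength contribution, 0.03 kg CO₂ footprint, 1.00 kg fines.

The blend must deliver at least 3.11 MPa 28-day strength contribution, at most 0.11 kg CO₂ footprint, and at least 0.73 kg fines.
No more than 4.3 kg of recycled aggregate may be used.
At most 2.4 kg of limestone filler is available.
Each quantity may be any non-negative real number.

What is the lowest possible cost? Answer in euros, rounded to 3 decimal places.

€0.666

Let x1 = kg of recycled aggregate, x2 = kg of natural pozzolan, x3 = kg of crushed granite, x4 = kg of GGBS, x5 = kg of silica fume, x6 = kg of limestone filler.
Minimise 0.01x1 + 0.05x2 + 0.026x3 + 0.106x4 + 0.695x5 + 0.05x6 subject to:
  0.02x1 + 0.46x2 + 0.03x3 + 0.83x4 + 1.61x5 + 0.12x6 ≥ 3.11   (28-day strength contribution)
  0.01x1 + 0.02x2 + 0.01x3 + 0.07x4 + 0.03x5 + 0.03x6 ≤ 0.11   (CO₂ footprint)
  0.06x1 + 1x2 + 0.02x3 + 1x4 + 1x5 + 1x6 ≥ 0.73   (fines)
  x1 ≤ 4.3
  x6 ≤ 2.4
  x1, x2, x3, x4, x5, x6 ≥ 0.
The optimal basis is {natural pozzolan, silica fume}; recycled aggregate, crushed granite, GGBS, limestone filler drop out. Binding constraints: 28-day strength contribution and CO₂ footprint.
That vertex is x2 = 4.554, x5 = 0.6304.
Hence cost = 0.05·4.554 + 0.695·0.6304 = €0.66583.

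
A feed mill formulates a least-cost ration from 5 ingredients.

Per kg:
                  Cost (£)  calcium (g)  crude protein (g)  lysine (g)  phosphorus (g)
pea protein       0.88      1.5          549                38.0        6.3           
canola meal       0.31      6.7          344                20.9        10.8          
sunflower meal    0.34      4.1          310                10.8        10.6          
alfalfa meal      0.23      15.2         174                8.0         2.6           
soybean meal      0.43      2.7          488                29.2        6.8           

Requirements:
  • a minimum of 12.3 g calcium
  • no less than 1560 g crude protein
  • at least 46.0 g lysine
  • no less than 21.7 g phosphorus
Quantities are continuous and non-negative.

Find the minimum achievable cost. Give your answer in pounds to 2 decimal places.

Treat it as an LP. Let x1 = kg of pea protein, x2 = kg of canola meal, x3 = kg of sunflower meal, x4 = kg of alfalfa meal, x5 = kg of soybean meal.
Minimize 0.88x1 + 0.31x2 + 0.34x3 + 0.23x4 + 0.43x5 with:
  1.5x1 + 6.7x2 + 4.1x3 + 15.2x4 + 2.7x5 ≥ 12.3   (calcium)
  549x1 + 344x2 + 310x3 + 174x4 + 488x5 ≥ 1560   (crude protein)
  38x1 + 20.9x2 + 10.8x3 + 8x4 + 29.2x5 ≥ 46   (lysine)
  6.3x1 + 10.8x2 + 10.6x3 + 2.6x4 + 6.8x5 ≥ 21.7   (phosphorus)
  x1, x2, x3, x4, x5 ≥ 0.
The cheapest feasible vertex uses only canola meal, soybean meal; pea protein, sunflower meal, alfalfa meal are not used. The calcium and crude protein requirements are met with equality.
Optimal quantities: canola meal = 0.7649 kg, soybean meal = 2.658 kg.
Total cost: 0.31·0.7649 + 0.43·2.658 = 1.3801.

£1.38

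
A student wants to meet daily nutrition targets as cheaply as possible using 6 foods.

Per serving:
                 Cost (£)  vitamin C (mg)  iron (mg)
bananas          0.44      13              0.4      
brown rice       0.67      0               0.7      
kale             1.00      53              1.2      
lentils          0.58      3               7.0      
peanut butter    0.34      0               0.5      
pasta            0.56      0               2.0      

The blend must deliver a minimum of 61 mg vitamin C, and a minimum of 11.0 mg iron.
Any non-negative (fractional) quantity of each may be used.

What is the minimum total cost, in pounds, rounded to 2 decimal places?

£1.88

Treat it as an LP. Let x1 = servings of bananas, x2 = servings of brown rice, x3 = servings of kale, x4 = servings of lentils, x5 = servings of peanut butter, x6 = servings of pasta.
Minimise 0.44x1 + 0.67x2 + 1x3 + 0.58x4 + 0.34x5 + 0.56x6 s.t.:
  13x1 + 53x3 + 3x4 ≥ 61   (vitamin C)
  0.4x1 + 0.7x2 + 1.2x3 + 7x4 + 0.5x5 + 2x6 ≥ 11   (iron)
  x1, x2, x3, x4, x5, x6 ≥ 0.
The cheapest feasible vertex uses only kale, lentils; bananas, brown rice, peanut butter, pasta are not used. Binding constraints: vitamin C and iron.
So kale = 1.072 servings, lentils = 1.388 servings.
Objective = 1·1.072 + 0.58·1.388 = 1.8770.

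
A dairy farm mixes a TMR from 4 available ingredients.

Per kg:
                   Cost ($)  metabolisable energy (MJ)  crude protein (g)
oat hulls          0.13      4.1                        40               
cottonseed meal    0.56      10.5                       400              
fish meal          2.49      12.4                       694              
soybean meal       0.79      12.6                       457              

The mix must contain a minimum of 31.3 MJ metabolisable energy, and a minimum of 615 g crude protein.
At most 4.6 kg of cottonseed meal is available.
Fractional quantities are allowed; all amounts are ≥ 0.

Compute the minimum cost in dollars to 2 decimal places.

$1.23

Set it up as a linear program. Let x1 = kg of oat hulls, x2 = kg of cottonseed meal, x3 = kg of fish meal, x4 = kg of soybean meal.
min 0.13x1 + 0.56x2 + 2.49x3 + 0.79x4 s.t.:
  4.1x1 + 10.5x2 + 12.4x3 + 12.6x4 ≥ 31.3   (metabolisable energy)
  40x1 + 400x2 + 694x3 + 457x4 ≥ 615   (crude protein)
  x2 ≤ 4.6
  x1, x2, x3, x4 ≥ 0.
The minimum-cost mix takes nothing from fish meal, soybean meal — only oat hulls, cottonseed meal. Binding constraints: metabolisable energy and crude protein.
Solving gives x1 = 4.969, x2 = 1.041.
Hence cost = 0.13·4.969 + 0.56·1.041 = $1.2289.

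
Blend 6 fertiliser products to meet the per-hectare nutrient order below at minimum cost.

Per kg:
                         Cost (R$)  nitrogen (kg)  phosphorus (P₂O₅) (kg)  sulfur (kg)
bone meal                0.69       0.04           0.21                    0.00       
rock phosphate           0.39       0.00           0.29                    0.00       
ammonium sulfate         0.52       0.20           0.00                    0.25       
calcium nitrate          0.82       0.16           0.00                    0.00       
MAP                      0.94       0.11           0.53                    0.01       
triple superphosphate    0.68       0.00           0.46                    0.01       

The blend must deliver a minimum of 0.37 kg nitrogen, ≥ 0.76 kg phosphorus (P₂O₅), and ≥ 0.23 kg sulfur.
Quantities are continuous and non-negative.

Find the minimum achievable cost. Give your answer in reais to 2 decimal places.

R$1.90

This is a linear program. Let x1 = kg of bone meal, x2 = kg of rock phosphate, x3 = kg of ammonium sulfate, x4 = kg of calcium nitrate, x5 = kg of MAP, x6 = kg of triple superphosphate.
Minimise 0.69x1 + 0.39x2 + 0.52x3 + 0.82x4 + 0.94x5 + 0.68x6 subject to:
  0.04x1 + 0.2x3 + 0.16x4 + 0.11x5 ≥ 0.37   (nitrogen)
  0.21x1 + 0.29x2 + 0.53x5 + 0.46x6 ≥ 0.76   (phosphorus (P₂O₅))
  0.25x3 + 0.01x5 + 0.01x6 ≥ 0.23   (sulfur)
  x1, x2, x3, x4, x5, x6 ≥ 0.
At the optimum only ammonium sulfate, MAP are positive (bone meal, rock phosphate, calcium nitrate, triple superphosphate = 0). There the nitrogen and phosphorus (P₂O₅) constraints are tight.
So ammonium sulfate = 1.061 kg, MAP = 1.434 kg.
Cost = 0.52·1.061 + 0.94·1.434 = 1.8997.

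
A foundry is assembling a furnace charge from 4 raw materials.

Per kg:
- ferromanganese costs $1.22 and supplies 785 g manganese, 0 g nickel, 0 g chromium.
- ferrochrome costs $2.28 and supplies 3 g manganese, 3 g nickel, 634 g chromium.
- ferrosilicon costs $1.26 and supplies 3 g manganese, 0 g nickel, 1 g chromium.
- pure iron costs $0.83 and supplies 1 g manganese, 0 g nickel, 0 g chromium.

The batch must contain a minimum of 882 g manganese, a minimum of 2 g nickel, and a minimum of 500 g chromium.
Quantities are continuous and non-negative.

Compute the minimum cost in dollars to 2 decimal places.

$3.17

This is a linear program. Let x1 = kg of ferromanganese, x2 = kg of ferrochrome, x3 = kg of ferrosilicon, x4 = kg of pure iron.
Minimise 1.22x1 + 2.28x2 + 1.26x3 + 0.83x4 subject to:
  785x1 + 3x2 + 3x3 + 1x4 ≥ 882   (manganese)
  3x2 ≥ 2   (nickel)
  634x2 + 1x3 ≥ 500   (chromium)
  x1, x2, x3, x4 ≥ 0.
The cheapest feasible vertex uses only ferromanganese, ferrochrome; ferrosilicon, pure iron are not used. There the manganese and chromium constraints are tight.
That vertex is x1 = 1.121, x2 = 0.7886.
Cost = 1.22·1.121 + 2.28·0.7886 = 3.1656.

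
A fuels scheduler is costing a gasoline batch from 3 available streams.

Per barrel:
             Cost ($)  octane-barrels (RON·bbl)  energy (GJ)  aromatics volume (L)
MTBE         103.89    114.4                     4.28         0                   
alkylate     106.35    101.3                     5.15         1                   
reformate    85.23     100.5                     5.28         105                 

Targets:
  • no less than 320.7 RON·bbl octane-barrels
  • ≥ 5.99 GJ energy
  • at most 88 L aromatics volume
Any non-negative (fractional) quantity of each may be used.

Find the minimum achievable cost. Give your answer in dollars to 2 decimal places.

Let x1 = barrels of MTBE, x2 = barrels of alkylate, x3 = barrels of reformate.
Minimize 103.89x1 + 106.35x2 + 85.23x3 subject to:
  114.4x1 + 101.3x2 + 100.5x3 ≥ 320.7   (octane-barrels)
  4.28x1 + 5.15x2 + 5.28x3 ≥ 5.99   (energy)
  1x2 + 105x3 ≤ 88   (aromatics volume)
  x1, x2, x3 ≥ 0.
The optimal basis is {MTBE, reformate}; alkylate drops out. The octane-barrels and aromatics volume requirements are met with equality.
So MTBE = 2.0671 barrels, reformate = 0.8381 barrels.
Cost = 103.89·2.0671 + 85.23·0.8381 = 286.1823.

$286.18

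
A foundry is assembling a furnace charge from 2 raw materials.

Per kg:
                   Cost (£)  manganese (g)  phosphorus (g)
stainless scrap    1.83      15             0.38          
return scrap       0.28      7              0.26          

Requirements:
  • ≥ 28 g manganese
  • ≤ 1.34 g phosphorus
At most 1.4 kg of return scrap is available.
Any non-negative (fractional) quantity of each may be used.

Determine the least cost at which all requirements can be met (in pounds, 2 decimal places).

Treat it as an LP. Let x1 = kg of stainless scrap, x2 = kg of return scrap.
Minimize 1.83x1 + 0.28x2 subject to:
  15x1 + 7x2 ≥ 28   (manganese)
  0.38x1 + 0.26x2 ≤ 1.34   (phosphorus)
  x2 ≤ 1.4
  x1, x2 ≥ 0.
Both inputs are positive at the optimum. The manganese and the return scrap cap requirements are met with equality.
So stainless scrap = 1.213 kg, return scrap = 1.4 kg.
Objective = 1.83·1.213 + 0.28·1.4 = 2.6118.

£2.61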